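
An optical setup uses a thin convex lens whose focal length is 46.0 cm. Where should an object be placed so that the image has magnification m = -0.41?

158 cm

m = −d_i/d_o ⇒ d_i = −m·d_o.
1/f = 1/d_o + 1/d_i = 1/d_o − 1/(m·d_o) = (1 − 1/m)/d_o, so d_o = f(1 − 1/m) = (46.00)(1 − 1/(-0.41)) = 158 cm.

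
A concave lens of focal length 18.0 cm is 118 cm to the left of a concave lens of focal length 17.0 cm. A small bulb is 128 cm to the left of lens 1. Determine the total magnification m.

m = +0.0139

f₁ = −18.0 cm (diverging).
Lens 1: 1/d_i1 = 1/(-18.0) − 1/(128) = -0.06337, so d_i1 = -15.78 cm; m₁ = −d_i1/d_o1 = +0.1233.
d_o2 = 118 − (-15.78) = 133.8 cm.
f₂ = −17.0 cm (diverging).
Lens 2: 1/d_i2 = 1/(-17.0) − 1/(133.8) = -0.06630, so d_i2 = -15.08 cm; m₂ = −d_i2/d_o2 = +0.1127.
m = m₁·m₂ = (+0.1233)(+0.1127) = +0.0139.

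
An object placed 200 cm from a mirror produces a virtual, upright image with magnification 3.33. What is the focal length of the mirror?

f = 286 cm (concave)

m = −d_i/d_o ⇒ d_i = −m·d_o = −(+3.33)·(200) = -666.0 cm.
1/f = 1/d_o + 1/d_i = 1/(200) + 1/(-666.0) = 0.003498, so f = 286 cm.
Since f is positive, the mirror is concave.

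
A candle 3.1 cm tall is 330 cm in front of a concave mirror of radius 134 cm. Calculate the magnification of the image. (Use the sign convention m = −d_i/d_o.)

f = R/2 = 134/2 = 67.00 cm.
1/d_i = 1/f − 1/d_o = 1/(67.00) − 1/(330) = 0.01190, so d_i = 84.07 cm.
m = −d_i/d_o = −(84.07)/(330) = -0.255.
The image is real, inverted and reduced, in front of the mirror.

m = -0.255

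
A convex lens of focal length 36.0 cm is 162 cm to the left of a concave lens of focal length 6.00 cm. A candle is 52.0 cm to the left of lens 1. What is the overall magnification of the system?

Lens 1: 1/d_i1 = 1/(36.0) − 1/(52.0) = 0.008547, so d_i1 = 117.0 cm; m₁ = −d_i1/d_o1 = -2.250.
d_o2 = 162 − (117.0) = 45.00 cm.
f₂ = −6.00 cm (diverging).
Lens 2: 1/d_i2 = 1/(-6.00) − 1/(45.00) = -0.1889, so d_i2 = -5.294 cm; m₂ = −d_i2/d_o2 = +0.1176.
m = m₁·m₂ = (-2.250)(+0.1176) = -0.265.

m = -0.265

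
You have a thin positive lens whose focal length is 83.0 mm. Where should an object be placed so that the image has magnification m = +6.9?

71.0 mm

m = −d_i/d_o ⇒ d_i = −m·d_o.
1/f = 1/d_o + 1/d_i = 1/d_o − 1/(m·d_o) = (1 − 1/m)/d_o, so d_o = f(1 − 1/m) = (83.00)(1 − 1/(+6.9)) = 71.0 mm.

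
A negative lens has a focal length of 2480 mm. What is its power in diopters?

For a negative lens, f = −2480 mm.
f = -248 cm = -2.48 m.
P = 1/f = 1/(-2.48 m) = -0.403 D.

P = -0.403 D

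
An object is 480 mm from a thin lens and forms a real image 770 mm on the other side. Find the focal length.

f = 296 mm (converging)

Real image ⇒ d_i = +770 mm.
1/f = 1/d_o + 1/d_i = 1/(480) + 1/(770) = 0.003382, so f = 296 mm.
Since f is positive, the thin lens is converging.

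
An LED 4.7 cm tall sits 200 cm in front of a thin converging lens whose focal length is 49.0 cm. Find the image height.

1/d_i = 1/f − 1/d_o = 1/(49.00) − 1/(200) = 0.01541, so d_i = 64.90 cm.
m = −d_i/d_o = -0.3245.
|h_i| = |m|·h_o = 0.3245 × 4.7 = 1.53 cm. The image is real, inverted and reduced, on the far side of the lens.

1.53 cm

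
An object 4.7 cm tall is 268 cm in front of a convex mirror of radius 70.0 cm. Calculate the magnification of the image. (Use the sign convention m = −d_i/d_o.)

m = +0.116

f = R/2 = 70.0/2 = 35.00 cm; for a convex mirror, f = -35.00 cm.
1/d_i = 1/f − 1/d_o = 1/(-35.00) − 1/(268) = -0.03230, so d_i = -30.96 cm.
m = −d_i/d_o = −(-30.96)/(268) = +0.116.
The image is virtual, upright and reduced, behind the mirror.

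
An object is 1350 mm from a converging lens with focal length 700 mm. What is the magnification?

1/d_i = 1/f − 1/d_o = 1/(700.0) − 1/(1350) = 0.0006878, so d_i = 1454 mm.
m = −d_i/d_o = −(1454)/(1350) = -1.08.
The image is real, inverted and enlarged, on the far side of the lens.

m = -1.08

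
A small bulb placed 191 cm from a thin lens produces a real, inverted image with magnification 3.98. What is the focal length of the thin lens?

m = −d_i/d_o ⇒ d_i = −m·d_o = −(-3.98)·(191) = 760.2 cm.
1/f = 1/d_o + 1/d_i = 1/(191) + 1/(760.2) = 0.006551, so f = 153 cm.
Since f is positive, the thin lens is converging.

f = 153 cm (converging)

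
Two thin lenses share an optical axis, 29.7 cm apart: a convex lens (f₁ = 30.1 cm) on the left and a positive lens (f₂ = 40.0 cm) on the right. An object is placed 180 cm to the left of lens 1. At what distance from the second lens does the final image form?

Lens 1: 1/d_i1 = 1/f₁ − 1/d_o1 = 1/(30.1) − 1/(180) = 0.02767, so d_i1 = 36.14 cm.
The intermediate image is 36.14 cm to the right of lens 1, which lies 6.440 cm to the right of lens 2 — a virtual object — so d_o2 = −6.440 cm.
Lens 2: 1/d_i2 = 1/f₂ − 1/d_o2 = 1/(40.0) − 1/(-6.440) = 0.1803, so d_i2 = 5.55 cm.
The final image is real, 5.55 cm to the right of lens 2 (overall magnification ≈ -0.17).

5.55 cm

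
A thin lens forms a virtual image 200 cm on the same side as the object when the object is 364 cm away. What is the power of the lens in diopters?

Virtual image ⇒ d_i = −200 cm.
1/f = 1/d_o + 1/d_i = 1/(364) + 1/(-200) = -0.002253 cm⁻¹.
f = -443.9 cm = -4.439 m, so P = 1/f = -0.225 D.

P = -0.225 D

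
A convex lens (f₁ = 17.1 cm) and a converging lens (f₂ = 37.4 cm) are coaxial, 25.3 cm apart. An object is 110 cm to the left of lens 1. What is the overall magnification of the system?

m = -0.213

Lens 1: 1/d_i1 = 1/(17.1) − 1/(110) = 0.04939, so d_i1 = 20.25 cm; m₁ = −d_i1/d_o1 = -0.1841.
d_o2 = 25.3 − (20.25) = 5.050 cm.
Lens 2: 1/d_i2 = 1/(37.4) − 1/(5.050) = -0.1713, so d_i2 = -5.838 cm; m₂ = −d_i2/d_o2 = +1.156.
m = m₁·m₂ = (-0.1841)(+1.156) = -0.213.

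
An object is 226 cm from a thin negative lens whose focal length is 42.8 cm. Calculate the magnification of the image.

m = +0.159

For a negative lens, f = -42.8 cm.
1/d_i = 1/f − 1/d_o = 1/(-42.80) − 1/(226) = -0.02779, so d_i = -35.99 cm.
m = −d_i/d_o = −(-35.99)/(226) = +0.159.
The image is virtual, upright and reduced, on the same side as the object.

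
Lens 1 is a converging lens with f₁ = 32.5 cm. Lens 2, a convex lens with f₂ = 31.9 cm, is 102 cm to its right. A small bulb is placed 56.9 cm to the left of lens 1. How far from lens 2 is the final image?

Lens 1: 1/d_i1 = 1/f₁ − 1/d_o1 = 1/(32.5) − 1/(56.9) = 0.01319, so d_i1 = 75.79 cm.
The intermediate image is 75.79 cm to the right of lens 1, which is 102 − (75.79) = 26.21 cm to the left of lens 2, so d_o2 = +26.21 cm.
Lens 2: 1/d_i2 = 1/f₂ − 1/d_o2 = 1/(31.9) − 1/(26.21) = -0.006805, so d_i2 = -147 cm.
The final image is virtual, 147 cm to the left of lens 2 (overall magnification ≈ -7.5).

147 cm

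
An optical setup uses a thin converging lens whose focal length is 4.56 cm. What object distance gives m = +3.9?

3.39 cm

m = −d_i/d_o ⇒ d_i = −m·d_o.
1/f = 1/d_o + 1/d_i = 1/d_o − 1/(m·d_o) = (1 − 1/m)/d_o, so d_o = f(1 − 1/m) = (4.560)(1 − 1/(+3.9)) = 3.39 cm.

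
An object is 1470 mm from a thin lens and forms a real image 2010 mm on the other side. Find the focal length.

f = 849 mm (converging)

Real image ⇒ d_i = +2010 mm.
1/f = 1/d_o + 1/d_i = 1/(1470) + 1/(2010) = 0.001178, so f = 849 mm.
Since f is positive, the thin lens is converging.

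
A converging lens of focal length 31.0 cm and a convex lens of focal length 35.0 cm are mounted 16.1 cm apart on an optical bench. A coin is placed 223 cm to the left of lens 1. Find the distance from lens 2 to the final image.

12.7 cm

Lens 1: 1/d_i1 = 1/f₁ − 1/d_o1 = 1/(31.0) − 1/(223) = 0.02777, so d_i1 = 36.01 cm.
The intermediate image is 36.01 cm to the right of lens 1, which lies 19.91 cm to the right of lens 2 — a virtual object — so d_o2 = −19.91 cm.
Lens 2: 1/d_i2 = 1/f₂ − 1/d_o2 = 1/(35.0) − 1/(-19.91) = 0.07880, so d_i2 = 12.7 cm.
The final image is real, 12.7 cm to the right of lens 2 (overall magnification ≈ -0.10).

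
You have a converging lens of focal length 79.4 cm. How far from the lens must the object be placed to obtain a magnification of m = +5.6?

m = −d_i/d_o ⇒ d_i = −m·d_o.
1/f = 1/d_o + 1/d_i = 1/d_o − 1/(m·d_o) = (1 − 1/m)/d_o, so d_o = f(1 − 1/m) = (79.40)(1 − 1/(+5.6)) = 65.2 cm.

65.2 cm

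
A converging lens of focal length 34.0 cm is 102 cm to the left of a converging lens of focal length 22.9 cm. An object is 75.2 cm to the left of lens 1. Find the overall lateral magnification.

m = +1.11

Lens 1: 1/d_i1 = 1/(34.0) − 1/(75.2) = 0.01611, so d_i1 = 62.06 cm; m₁ = −d_i1/d_o1 = -0.8253.
d_o2 = 102 − (62.06) = 39.94 cm.
Lens 2: 1/d_i2 = 1/(22.9) − 1/(39.94) = 0.01863, so d_i2 = 53.68 cm; m₂ = −d_i2/d_o2 = -1.344.
m = m₁·m₂ = (-0.8253)(-1.344) = +1.11.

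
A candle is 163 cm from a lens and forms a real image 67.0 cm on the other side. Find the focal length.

Real image ⇒ d_i = +67.0 cm.
1/f = 1/d_o + 1/d_i = 1/(163) + 1/(67.0) = 0.02106, so f = 47.5 cm.
Since f is positive, the lens is converging.

f = 47.5 cm (converging)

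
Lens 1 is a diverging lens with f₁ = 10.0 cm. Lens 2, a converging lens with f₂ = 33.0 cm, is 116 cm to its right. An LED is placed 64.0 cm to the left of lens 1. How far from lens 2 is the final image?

44.9 cm

Lens 1 is diverging, so f₁ = −10.0 cm.
Lens 1: 1/d_i1 = 1/f₁ − 1/d_o1 = 1/(-10.0) − 1/(64.0) = -0.1156, so d_i1 = -8.649 cm.
The intermediate image is 8.649 cm to the left of lens 1 (virtual), which is 116 − (-8.649) = 124.6 cm to the left of lens 2, so d_o2 = +124.6 cm.
Lens 2: 1/d_i2 = 1/f₂ − 1/d_o2 = 1/(33.0) − 1/(124.6) = 0.02228, so d_i2 = 44.9 cm.
The final image is real, 44.9 cm to the right of lens 2 (overall magnification ≈ -0.049).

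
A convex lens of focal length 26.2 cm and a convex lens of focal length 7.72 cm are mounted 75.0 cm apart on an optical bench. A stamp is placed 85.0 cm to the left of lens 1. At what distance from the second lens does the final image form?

9.75 cm

Lens 1: 1/d_i1 = 1/f₁ − 1/d_o1 = 1/(26.2) − 1/(85.0) = 0.02640, so d_i1 = 37.87 cm.
The intermediate image is 37.87 cm to the right of lens 1, which is 75.0 − (37.87) = 37.13 cm to the left of lens 2, so d_o2 = +37.13 cm.
Lens 2: 1/d_i2 = 1/f₂ − 1/d_o2 = 1/(7.72) − 1/(37.13) = 0.1026, so d_i2 = 9.75 cm.
The final image is real, 9.75 cm to the right of lens 2 (overall magnification ≈ 0.12).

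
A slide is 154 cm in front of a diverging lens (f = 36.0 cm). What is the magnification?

For a diverging lens, f = -36.0 cm.
1/d_i = 1/f − 1/d_o = 1/(-36.00) − 1/(154) = -0.03427, so d_i = -29.18 cm.
m = −d_i/d_o = −(-29.18)/(154) = +0.189.
The image is virtual, upright and reduced, on the same side as the object.

m = +0.189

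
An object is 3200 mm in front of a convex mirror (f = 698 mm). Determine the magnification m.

For a convex mirror, f = -698 mm.
1/d_i = 1/f − 1/d_o = 1/(-698.0) − 1/(3200) = -0.001745, so d_i = -573.0 mm.
m = −d_i/d_o = −(-573.0)/(3200) = +0.179.
The image is virtual, upright and reduced, behind the mirror.

m = +0.179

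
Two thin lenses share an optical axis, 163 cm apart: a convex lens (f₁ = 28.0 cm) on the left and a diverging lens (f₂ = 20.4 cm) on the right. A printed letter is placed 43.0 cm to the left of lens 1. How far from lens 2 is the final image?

Lens 1: 1/d_i1 = 1/f₁ − 1/d_o1 = 1/(28.0) − 1/(43.0) = 0.01246, so d_i1 = 80.27 cm.
The intermediate image is 80.27 cm to the right of lens 1, which is 163 − (80.27) = 82.73 cm to the left of lens 2, so d_o2 = +82.73 cm.
Lens 2 is diverging, so f₂ = −20.4 cm.
Lens 2: 1/d_i2 = 1/f₂ − 1/d_o2 = 1/(-20.4) − 1/(82.73) = -0.06111, so d_i2 = -16.4 cm.
The final image is virtual, 16.4 cm to the left of lens 2 (overall magnification ≈ -0.37).

16.4 cm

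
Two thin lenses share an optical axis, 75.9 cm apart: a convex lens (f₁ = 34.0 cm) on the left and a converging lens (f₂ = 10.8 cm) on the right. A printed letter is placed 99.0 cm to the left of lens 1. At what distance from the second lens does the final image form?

19.6 cm

Lens 1: 1/d_i1 = 1/f₁ − 1/d_o1 = 1/(34.0) − 1/(99.0) = 0.01931, so d_i1 = 51.78 cm.
The intermediate image is 51.78 cm to the right of lens 1, which is 75.9 − (51.78) = 24.12 cm to the left of lens 2, so d_o2 = +24.12 cm.
Lens 2: 1/d_i2 = 1/f₂ − 1/d_o2 = 1/(10.8) − 1/(24.12) = 0.05113, so d_i2 = 19.6 cm.
The final image is real, 19.6 cm to the right of lens 2 (overall magnification ≈ 0.42).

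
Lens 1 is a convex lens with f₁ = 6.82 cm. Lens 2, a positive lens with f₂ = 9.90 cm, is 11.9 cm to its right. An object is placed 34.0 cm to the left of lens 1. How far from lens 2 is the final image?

5.11 cm

Lens 1: 1/d_i1 = 1/f₁ − 1/d_o1 = 1/(6.82) − 1/(34.0) = 0.1172, so d_i1 = 8.531 cm.
The intermediate image is 8.531 cm to the right of lens 1, which is 11.9 − (8.531) = 3.369 cm to the left of lens 2, so d_o2 = +3.369 cm.
Lens 2: 1/d_i2 = 1/f₂ − 1/d_o2 = 1/(9.90) − 1/(3.369) = -0.1958, so d_i2 = -5.11 cm.
The final image is virtual, 5.11 cm to the left of lens 2 (overall magnification ≈ -0.38).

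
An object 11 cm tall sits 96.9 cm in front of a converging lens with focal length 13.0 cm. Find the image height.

1/d_i = 1/f − 1/d_o = 1/(13.00) − 1/(96.9) = 0.06660, so d_i = 15.01 cm.
m = −d_i/d_o = -0.1549.
|h_i| = |m|·h_o = 0.1549 × 11 = 1.70 cm. The image is real, inverted and reduced, on the far side of the lens.

1.70 cm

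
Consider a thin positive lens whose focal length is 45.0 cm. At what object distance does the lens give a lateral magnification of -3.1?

59.5 cm

m = −d_i/d_o ⇒ d_i = −m·d_o.
1/f = 1/d_o + 1/d_i = 1/d_o − 1/(m·d_o) = (1 − 1/m)/d_o, so d_o = f(1 − 1/m) = (45.00)(1 − 1/(-3.1)) = 59.5 cm.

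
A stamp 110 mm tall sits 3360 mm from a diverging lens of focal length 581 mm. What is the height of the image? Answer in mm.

16.2 mm

For a diverging lens, f = -581 mm.
1/d_i = 1/f − 1/d_o = 1/(-581.0) − 1/(3360) = -0.002019, so d_i = -495.3 mm.
m = −d_i/d_o = +0.1474.
|h_i| = |m|·h_o = 0.1474 × 110 = 16.2 mm. The image is virtual, upright and reduced, on the same side as the object.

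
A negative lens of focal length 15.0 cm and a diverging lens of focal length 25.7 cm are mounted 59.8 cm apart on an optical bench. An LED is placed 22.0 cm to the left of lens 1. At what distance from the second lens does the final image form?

Lens 1 is diverging, so f₁ = −15.0 cm.
Lens 1: 1/d_i1 = 1/f₁ − 1/d_o1 = 1/(-15.0) − 1/(22.0) = -0.1121, so d_i1 = -8.919 cm.
The intermediate image is 8.919 cm to the left of lens 1 (virtual), which is 59.8 − (-8.919) = 68.72 cm to the left of lens 2, so d_o2 = +68.72 cm.
Lens 2 is diverging, so f₂ = −25.7 cm.
Lens 2: 1/d_i2 = 1/f₂ − 1/d_o2 = 1/(-25.7) − 1/(68.72) = -0.05346, so d_i2 = -18.7 cm.
The final image is virtual, 18.7 cm to the left of lens 2 (overall magnification ≈ 0.11).

18.7 cm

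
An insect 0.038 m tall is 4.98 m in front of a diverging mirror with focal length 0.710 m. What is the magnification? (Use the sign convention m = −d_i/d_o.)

For a diverging mirror, f = -0.710 m.
1/d_i = 1/f − 1/d_o = 1/(-0.7100) − 1/(4.98) = -1.609, so d_i = -0.6214 m.
m = −d_i/d_o = −(-0.6214)/(4.98) = +0.125.
The image is virtual, upright and reduced, behind the mirror.

m = +0.125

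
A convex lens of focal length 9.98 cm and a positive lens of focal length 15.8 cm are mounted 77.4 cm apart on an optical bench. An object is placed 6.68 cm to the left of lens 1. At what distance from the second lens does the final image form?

18.9 cm

Lens 1: 1/d_i1 = 1/f₁ − 1/d_o1 = 1/(9.98) − 1/(6.68) = -0.04950, so d_i1 = -20.20 cm.
The intermediate image is 20.20 cm to the left of lens 1 (virtual), which is 77.4 − (-20.20) = 97.60 cm to the left of lens 2, so d_o2 = +97.60 cm.
Lens 2: 1/d_i2 = 1/f₂ − 1/d_o2 = 1/(15.8) − 1/(97.60) = 0.05305, so d_i2 = 18.9 cm.
The final image is real, 18.9 cm to the right of lens 2 (overall magnification ≈ -0.58).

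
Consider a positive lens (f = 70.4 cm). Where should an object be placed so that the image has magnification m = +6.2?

m = −d_i/d_o ⇒ d_i = −m·d_o.
1/f = 1/d_o + 1/d_i = 1/d_o − 1/(m·d_o) = (1 − 1/m)/d_o, so d_o = f(1 − 1/m) = (70.40)(1 − 1/(+6.2)) = 59.0 cm.

59.0 cm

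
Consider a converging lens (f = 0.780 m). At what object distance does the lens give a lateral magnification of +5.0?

m = −d_i/d_o ⇒ d_i = −m·d_o.
1/f = 1/d_o + 1/d_i = 1/d_o − 1/(m·d_o) = (1 − 1/m)/d_o, so d_o = f(1 − 1/m) = (0.7800)(1 − 1/(+5.0)) = 0.624 m.

0.624 m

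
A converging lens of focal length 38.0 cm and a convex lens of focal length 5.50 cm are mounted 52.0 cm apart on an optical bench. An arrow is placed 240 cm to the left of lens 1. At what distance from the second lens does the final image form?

Lens 1: 1/d_i1 = 1/f₁ − 1/d_o1 = 1/(38.0) − 1/(240) = 0.02215, so d_i1 = 45.15 cm.
The intermediate image is 45.15 cm to the right of lens 1, which is 52.0 − (45.15) = 6.850 cm to the left of lens 2, so d_o2 = +6.850 cm.
Lens 2: 1/d_i2 = 1/f₂ − 1/d_o2 = 1/(5.50) − 1/(6.850) = 0.03583, so d_i2 = 27.9 cm.
The final image is real, 27.9 cm to the right of lens 2 (overall magnification ≈ 0.77).

27.9 cm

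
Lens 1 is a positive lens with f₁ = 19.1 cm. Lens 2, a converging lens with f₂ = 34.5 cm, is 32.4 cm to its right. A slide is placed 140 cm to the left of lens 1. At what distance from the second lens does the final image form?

Lens 1: 1/d_i1 = 1/f₁ − 1/d_o1 = 1/(19.1) − 1/(140) = 0.04521, so d_i1 = 22.12 cm.
The intermediate image is 22.12 cm to the right of lens 1, which is 32.4 − (22.12) = 10.28 cm to the left of lens 2, so d_o2 = +10.28 cm.
Lens 2: 1/d_i2 = 1/f₂ − 1/d_o2 = 1/(34.5) − 1/(10.28) = -0.06829, so d_i2 = -14.6 cm.
The final image is virtual, 14.6 cm to the left of lens 2 (overall magnification ≈ -0.23).

14.6 cm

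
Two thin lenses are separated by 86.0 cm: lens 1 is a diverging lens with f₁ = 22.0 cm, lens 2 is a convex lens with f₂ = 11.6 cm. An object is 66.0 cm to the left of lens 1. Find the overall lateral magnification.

m = -0.0319

f₁ = −22.0 cm (diverging).
Lens 1: 1/d_i1 = 1/(-22.0) − 1/(66.0) = -0.06061, so d_i1 = -16.50 cm; m₁ = −d_i1/d_o1 = +0.2500.
d_o2 = 86.0 − (-16.50) = 102.5 cm.
Lens 2: 1/d_i2 = 1/(11.6) − 1/(102.5) = 0.07645, so d_i2 = 13.08 cm; m₂ = −d_i2/d_o2 = -0.1276.
m = m₁·m₂ = (+0.2500)(-0.1276) = -0.0319.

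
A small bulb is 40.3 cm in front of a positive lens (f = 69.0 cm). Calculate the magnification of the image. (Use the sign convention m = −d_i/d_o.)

1/d_i = 1/f − 1/d_o = 1/(69.00) − 1/(40.3) = -0.01032, so d_i = -96.89 cm.
m = −d_i/d_o = −(-96.89)/(40.3) = +2.40.
The image is virtual, upright and enlarged, on the same side as the object.

m = +2.40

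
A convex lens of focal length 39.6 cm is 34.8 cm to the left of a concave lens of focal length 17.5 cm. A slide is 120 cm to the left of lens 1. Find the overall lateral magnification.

Lens 1: 1/d_i1 = 1/(39.6) − 1/(120) = 0.01692, so d_i1 = 59.10 cm; m₁ = −d_i1/d_o1 = -0.4925.
d_o2 = 34.8 − (59.10) = -24.30 cm (virtual object).
f₂ = −17.5 cm (diverging).
Lens 2: 1/d_i2 = 1/(-17.5) − 1/(-24.30) = -0.01599, so d_i2 = -62.54 cm; m₂ = −d_i2/d_o2 = -2.574.
m = m₁·m₂ = (-0.4925)(-2.574) = +1.27.

m = +1.27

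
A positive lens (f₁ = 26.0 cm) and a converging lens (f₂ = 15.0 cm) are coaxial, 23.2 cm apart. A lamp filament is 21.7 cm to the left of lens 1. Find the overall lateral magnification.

m = -0.651

Lens 1: 1/d_i1 = 1/(26.0) − 1/(21.7) = -0.007621, so d_i1 = -131.2 cm; m₁ = −d_i1/d_o1 = +6.046.
d_o2 = 23.2 − (-131.2) = 154.4 cm.
Lens 2: 1/d_i2 = 1/(15.0) − 1/(154.4) = 0.06019, so d_i2 = 16.61 cm; m₂ = −d_i2/d_o2 = -0.1076.
m = m₁·m₂ = (+6.046)(-0.1076) = -0.651.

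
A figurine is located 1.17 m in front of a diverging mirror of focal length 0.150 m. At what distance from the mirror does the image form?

0.133 m

For a diverging mirror, f = -0.150 m.
Mirror equation: 1/s_i = 1/f − 1/s_o = 1/(-0.1500) − 1/(1.17) = -6.667 − 0.8547 = -7.521, so s_i = -0.133 m.
The image is virtual, upright and reduced, behind the mirror.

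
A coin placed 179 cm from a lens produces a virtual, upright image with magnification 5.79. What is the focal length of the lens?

f = 216 cm (converging)

m = −d_i/d_o ⇒ d_i = −m·d_o = −(+5.79)·(179) = -1036 cm.
1/f = 1/d_o + 1/d_i = 1/(179) + 1/(-1036) = 0.004621, so f = 216 cm.
Since f is positive, the lens is converging.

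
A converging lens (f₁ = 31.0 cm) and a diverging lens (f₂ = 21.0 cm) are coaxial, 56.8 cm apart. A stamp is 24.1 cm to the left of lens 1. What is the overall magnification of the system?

m = +0.507

Lens 1: 1/d_i1 = 1/(31.0) − 1/(24.1) = -0.009236, so d_i1 = -108.3 cm; m₁ = −d_i1/d_o1 = +4.494.
d_o2 = 56.8 − (-108.3) = 165.1 cm.
f₂ = −21.0 cm (diverging).
Lens 2: 1/d_i2 = 1/(-21.0) − 1/(165.1) = -0.05368, so d_i2 = -18.63 cm; m₂ = −d_i2/d_o2 = +0.1128.
m = m₁·m₂ = (+4.494)(+0.1128) = +0.507.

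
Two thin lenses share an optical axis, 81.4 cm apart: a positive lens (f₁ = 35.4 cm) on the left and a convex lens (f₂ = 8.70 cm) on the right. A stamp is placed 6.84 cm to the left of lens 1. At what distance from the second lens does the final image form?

9.63 cm

Lens 1: 1/d_i1 = 1/f₁ − 1/d_o1 = 1/(35.4) − 1/(6.84) = -0.1180, so d_i1 = -8.478 cm.
The intermediate image is 8.478 cm to the left of lens 1 (virtual), which is 81.4 − (-8.478) = 89.88 cm to the left of lens 2, so d_o2 = +89.88 cm.
Lens 2: 1/d_i2 = 1/f₂ − 1/d_o2 = 1/(8.70) − 1/(89.88) = 0.1038, so d_i2 = 9.63 cm.
The final image is real, 9.63 cm to the right of lens 2 (overall magnification ≈ -0.13).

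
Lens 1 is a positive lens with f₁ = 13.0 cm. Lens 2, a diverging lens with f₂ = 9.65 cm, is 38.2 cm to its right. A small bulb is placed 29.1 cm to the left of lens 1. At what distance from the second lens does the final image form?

5.83 cm

Lens 1: 1/d_i1 = 1/f₁ − 1/d_o1 = 1/(13.0) − 1/(29.1) = 0.04256, so d_i1 = 23.50 cm.
The intermediate image is 23.50 cm to the right of lens 1, which is 38.2 − (23.50) = 14.70 cm to the left of lens 2, so d_o2 = +14.70 cm.
Lens 2 is diverging, so f₂ = −9.65 cm.
Lens 2: 1/d_i2 = 1/f₂ − 1/d_o2 = 1/(-9.65) − 1/(14.70) = -0.1717, so d_i2 = -5.83 cm.
The final image is virtual, 5.83 cm to the left of lens 2 (overall magnification ≈ -0.32).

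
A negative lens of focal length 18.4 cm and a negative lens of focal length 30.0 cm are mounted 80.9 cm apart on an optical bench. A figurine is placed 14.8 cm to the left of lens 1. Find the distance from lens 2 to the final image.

22.4 cm

Lens 1 is diverging, so f₁ = −18.4 cm.
Lens 1: 1/d_i1 = 1/f₁ − 1/d_o1 = 1/(-18.4) − 1/(14.8) = -0.1219, so d_i1 = -8.202 cm.
The intermediate image is 8.202 cm to the left of lens 1 (virtual), which is 80.9 − (-8.202) = 89.10 cm to the left of lens 2, so d_o2 = +89.10 cm.
Lens 2 is diverging, so f₂ = −30.0 cm.
Lens 2: 1/d_i2 = 1/f₂ − 1/d_o2 = 1/(-30.0) − 1/(89.10) = -0.04456, so d_i2 = -22.4 cm.
The final image is virtual, 22.4 cm to the left of lens 2 (overall magnification ≈ 0.14).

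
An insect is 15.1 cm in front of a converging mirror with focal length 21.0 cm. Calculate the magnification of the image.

m = +3.56

1/d_i = 1/f − 1/d_o = 1/(21.00) − 1/(15.1) = -0.01861, so d_i = -53.75 cm.
m = −d_i/d_o = −(-53.75)/(15.1) = +3.56.
The image is virtual, upright and enlarged, behind the mirror.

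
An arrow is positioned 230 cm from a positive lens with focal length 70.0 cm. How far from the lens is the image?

Thin-lens equation: 1/v = 1/f − 1/u = 1/(70.00) − 1/(230) = 0.01429 − 0.004348 = 0.009938, so v = 101 cm.
The image is real, inverted and reduced, on the far side of the lens.

101 cm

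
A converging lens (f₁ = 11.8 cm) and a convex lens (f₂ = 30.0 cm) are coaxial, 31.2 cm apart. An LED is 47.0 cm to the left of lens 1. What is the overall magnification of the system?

m = -0.691

Lens 1: 1/d_i1 = 1/(11.8) − 1/(47.0) = 0.06347, so d_i1 = 15.76 cm; m₁ = −d_i1/d_o1 = -0.3353.
d_o2 = 31.2 − (15.76) = 15.44 cm.
Lens 2: 1/d_i2 = 1/(30.0) − 1/(15.44) = -0.03143, so d_i2 = -31.81 cm; m₂ = −d_i2/d_o2 = +2.060.
m = m₁·m₂ = (-0.3353)(+2.060) = -0.691.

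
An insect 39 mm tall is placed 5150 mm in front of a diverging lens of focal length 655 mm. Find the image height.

For a diverging lens, f = -655 mm.
1/d_i = 1/f − 1/d_o = 1/(-655.0) − 1/(5150) = -0.001721, so d_i = -581.1 mm.
m = −d_i/d_o = +0.1128.
|h_i| = |m|·h_o = 0.1128 × 39 = 4.40 mm. The image is virtual, upright and reduced, on the same side as the object.

4.40 mm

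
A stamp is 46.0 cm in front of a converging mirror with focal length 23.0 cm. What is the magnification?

1/d_i = 1/f − 1/d_o = 1/(23.00) − 1/(46.0) = 0.02174, so d_i = 46.00 cm.
m = −d_i/d_o = −(46.00)/(46.0) = -1.00.
The image is real, inverted and same size, in front of the mirror.

m = -1.00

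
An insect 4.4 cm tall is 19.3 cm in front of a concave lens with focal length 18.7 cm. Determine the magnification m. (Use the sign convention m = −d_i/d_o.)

For a concave lens, f = -18.7 cm.
1/d_i = 1/f − 1/d_o = 1/(-18.70) − 1/(19.3) = -0.1053, so d_i = -9.498 cm.
m = −d_i/d_o = −(-9.498)/(19.3) = +0.492.
The image is virtual, upright and reduced, on the same side as the object.

m = +0.492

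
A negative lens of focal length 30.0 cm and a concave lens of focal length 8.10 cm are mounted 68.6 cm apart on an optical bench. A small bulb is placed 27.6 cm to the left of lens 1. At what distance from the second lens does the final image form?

Lens 1 is diverging, so f₁ = −30.0 cm.
Lens 1: 1/d_i1 = 1/f₁ − 1/d_o1 = 1/(-30.0) − 1/(27.6) = -0.06957, so d_i1 = -14.38 cm.
The intermediate image is 14.38 cm to the left of lens 1 (virtual), which is 68.6 − (-14.38) = 82.98 cm to the left of lens 2, so d_o2 = +82.98 cm.
Lens 2 is diverging, so f₂ = −8.10 cm.
Lens 2: 1/d_i2 = 1/f₂ − 1/d_o2 = 1/(-8.10) − 1/(82.98) = -0.1355, so d_i2 = -7.38 cm.
The final image is virtual, 7.38 cm to the left of lens 2 (overall magnification ≈ 0.046).

7.38 cm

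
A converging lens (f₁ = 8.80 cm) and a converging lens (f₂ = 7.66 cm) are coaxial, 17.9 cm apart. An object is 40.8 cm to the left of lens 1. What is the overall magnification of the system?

Lens 1: 1/d_i1 = 1/(8.80) − 1/(40.8) = 0.08913, so d_i1 = 11.22 cm; m₁ = −d_i1/d_o1 = -0.2750.
d_o2 = 17.9 − (11.22) = 6.680 cm.
Lens 2: 1/d_i2 = 1/(7.66) − 1/(6.680) = -0.01915, so d_i2 = -52.21 cm; m₂ = −d_i2/d_o2 = +7.816.
m = m₁·m₂ = (-0.2750)(+7.816) = -2.15.

m = -2.15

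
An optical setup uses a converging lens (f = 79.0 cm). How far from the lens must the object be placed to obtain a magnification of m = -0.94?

m = −d_i/d_o ⇒ d_i = −m·d_o.
1/f = 1/d_o + 1/d_i = 1/d_o − 1/(m·d_o) = (1 − 1/m)/d_o, so d_o = f(1 − 1/m) = (79.00)(1 − 1/(-0.94)) = 163 cm.

163 cm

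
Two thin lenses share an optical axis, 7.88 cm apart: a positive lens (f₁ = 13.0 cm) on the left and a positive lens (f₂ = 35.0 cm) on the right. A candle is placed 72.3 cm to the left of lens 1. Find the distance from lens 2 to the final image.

Lens 1: 1/d_i1 = 1/f₁ − 1/d_o1 = 1/(13.0) − 1/(72.3) = 0.06309, so d_i1 = 15.85 cm.
The intermediate image is 15.85 cm to the right of lens 1, which lies 7.970 cm to the right of lens 2 — a virtual object — so d_o2 = −7.970 cm.
Lens 2: 1/d_i2 = 1/f₂ − 1/d_o2 = 1/(35.0) − 1/(-7.970) = 0.1540, so d_i2 = 6.49 cm.
The final image is real, 6.49 cm to the right of lens 2 (overall magnification ≈ -0.18).

6.49 cm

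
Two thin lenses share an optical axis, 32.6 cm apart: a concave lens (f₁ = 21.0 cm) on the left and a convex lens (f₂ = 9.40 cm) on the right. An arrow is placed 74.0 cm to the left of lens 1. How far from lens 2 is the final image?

11.6 cm

Lens 1 is diverging, so f₁ = −21.0 cm.
Lens 1: 1/d_i1 = 1/f₁ − 1/d_o1 = 1/(-21.0) − 1/(74.0) = -0.06113, so d_i1 = -16.36 cm.
The intermediate image is 16.36 cm to the left of lens 1 (virtual), which is 32.6 − (-16.36) = 48.96 cm to the left of lens 2, so d_o2 = +48.96 cm.
Lens 2: 1/d_i2 = 1/f₂ − 1/d_o2 = 1/(9.40) − 1/(48.96) = 0.08596, so d_i2 = 11.6 cm.
The final image is real, 11.6 cm to the right of lens 2 (overall magnification ≈ -0.053).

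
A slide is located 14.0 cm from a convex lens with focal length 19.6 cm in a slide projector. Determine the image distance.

Thin-lens equation: 1/v = 1/f − 1/u = 1/(19.60) − 1/(14.0) = 0.05102 − 0.07143 = -0.02041, so v = -49.0 cm.
The image is virtual, upright and enlarged, on the same side as the object.

49.0 cm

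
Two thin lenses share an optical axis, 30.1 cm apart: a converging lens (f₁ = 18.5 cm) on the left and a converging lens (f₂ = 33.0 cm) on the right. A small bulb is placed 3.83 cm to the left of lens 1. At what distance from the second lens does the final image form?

Lens 1: 1/d_i1 = 1/f₁ − 1/d_o1 = 1/(18.5) − 1/(3.83) = -0.2070, so d_i1 = -4.830 cm.
The intermediate image is 4.830 cm to the left of lens 1 (virtual), which is 30.1 − (-4.830) = 34.93 cm to the left of lens 2, so d_o2 = +34.93 cm.
Lens 2: 1/d_i2 = 1/f₂ − 1/d_o2 = 1/(33.0) − 1/(34.93) = 0.001674, so d_i2 = 597 cm.
The final image is real, 597 cm to the right of lens 2 (overall magnification ≈ -22).

597 cm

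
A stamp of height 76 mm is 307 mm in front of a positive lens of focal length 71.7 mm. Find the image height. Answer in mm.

1/d_i = 1/f − 1/d_o = 1/(71.70) − 1/(307) = 0.01069, so d_i = 93.55 mm.
m = −d_i/d_o = -0.3047.
|h_i| = |m|·h_o = 0.3047 × 76 = 23.2 mm. The image is real, inverted and reduced, on the far side of the lens.

23.2 mm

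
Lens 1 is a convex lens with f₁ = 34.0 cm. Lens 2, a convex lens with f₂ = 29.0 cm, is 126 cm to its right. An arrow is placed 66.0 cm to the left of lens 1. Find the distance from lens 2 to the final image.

60.3 cm

Lens 1: 1/d_i1 = 1/f₁ − 1/d_o1 = 1/(34.0) − 1/(66.0) = 0.01426, so d_i1 = 70.12 cm.
The intermediate image is 70.12 cm to the right of lens 1, which is 126 − (70.12) = 55.88 cm to the left of lens 2, so d_o2 = +55.88 cm.
Lens 2: 1/d_i2 = 1/f₂ − 1/d_o2 = 1/(29.0) − 1/(55.88) = 0.01659, so d_i2 = 60.3 cm.
The final image is real, 60.3 cm to the right of lens 2 (overall magnification ≈ 1.1).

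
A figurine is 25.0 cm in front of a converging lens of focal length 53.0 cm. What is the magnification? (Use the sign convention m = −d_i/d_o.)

m = +1.89

1/d_i = 1/f − 1/d_o = 1/(53.00) − 1/(25.0) = -0.02113, so d_i = -47.32 cm.
m = −d_i/d_o = −(-47.32)/(25.0) = +1.89.
The image is virtual, upright and enlarged, on the same side as the object.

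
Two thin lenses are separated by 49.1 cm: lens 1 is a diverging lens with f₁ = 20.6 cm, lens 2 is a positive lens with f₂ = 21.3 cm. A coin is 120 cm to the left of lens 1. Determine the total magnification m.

m = -0.0688

f₁ = −20.6 cm (diverging).
Lens 1: 1/d_i1 = 1/(-20.6) − 1/(120) = -0.05688, so d_i1 = -17.58 cm; m₁ = −d_i1/d_o1 = +0.1465.
d_o2 = 49.1 − (-17.58) = 66.68 cm.
Lens 2: 1/d_i2 = 1/(21.3) − 1/(66.68) = 0.03195, so d_i2 = 31.30 cm; m₂ = −d_i2/d_o2 = -0.4694.
m = m₁·m₂ = (+0.1465)(-0.4694) = -0.0688.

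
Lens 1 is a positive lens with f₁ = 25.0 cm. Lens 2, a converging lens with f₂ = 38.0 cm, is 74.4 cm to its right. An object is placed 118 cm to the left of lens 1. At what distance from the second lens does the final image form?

347 cm

Lens 1: 1/d_i1 = 1/f₁ − 1/d_o1 = 1/(25.0) − 1/(118) = 0.03153, so d_i1 = 31.72 cm.
The intermediate image is 31.72 cm to the right of lens 1, which is 74.4 − (31.72) = 42.68 cm to the left of lens 2, so d_o2 = +42.68 cm.
Lens 2: 1/d_i2 = 1/f₂ − 1/d_o2 = 1/(38.0) − 1/(42.68) = 0.002886, so d_i2 = 347 cm.
The final image is real, 347 cm to the right of lens 2 (overall magnification ≈ 2.2).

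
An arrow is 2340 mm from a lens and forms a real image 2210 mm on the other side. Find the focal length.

Real image ⇒ d_i = +2210 mm.
1/f = 1/d_o + 1/d_i = 1/(2340) + 1/(2210) = 0.0008798, so f = 1140 mm.
Since f is positive, the lens is converging.

f = 1140 mm (converging)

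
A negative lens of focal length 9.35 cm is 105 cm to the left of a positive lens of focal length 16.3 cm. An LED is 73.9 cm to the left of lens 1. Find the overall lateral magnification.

f₁ = −9.35 cm (diverging).
Lens 1: 1/d_i1 = 1/(-9.35) − 1/(73.9) = -0.1205, so d_i1 = -8.300 cm; m₁ = −d_i1/d_o1 = +0.1123.
d_o2 = 105 − (-8.300) = 113.3 cm.
Lens 2: 1/d_i2 = 1/(16.3) − 1/(113.3) = 0.05252, so d_i2 = 19.04 cm; m₂ = −d_i2/d_o2 = -0.1680.
m = m₁·m₂ = (+0.1123)(-0.1680) = -0.0189.

m = -0.0189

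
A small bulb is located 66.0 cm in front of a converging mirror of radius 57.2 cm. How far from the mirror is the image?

50.5 cm

f = R/2 = 57.2/2 = 28.60 cm.
Mirror equation: 1/q = 1/f − 1/p = 1/(28.60) − 1/(66.0) = 0.03497 − 0.01515 = 0.01981, so q = 50.5 cm.
The image is real, inverted and reduced, in front of the mirror.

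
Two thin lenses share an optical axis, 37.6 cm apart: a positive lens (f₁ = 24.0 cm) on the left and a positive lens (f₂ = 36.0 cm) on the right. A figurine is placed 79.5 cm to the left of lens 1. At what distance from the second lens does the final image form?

3.54 cm

Lens 1: 1/d_i1 = 1/f₁ − 1/d_o1 = 1/(24.0) − 1/(79.5) = 0.02909, so d_i1 = 34.38 cm.
The intermediate image is 34.38 cm to the right of lens 1, which is 37.6 − (34.38) = 3.220 cm to the left of lens 2, so d_o2 = +3.220 cm.
Lens 2: 1/d_i2 = 1/f₂ − 1/d_o2 = 1/(36.0) − 1/(3.220) = -0.2828, so d_i2 = -3.54 cm.
The final image is virtual, 3.54 cm to the left of lens 2 (overall magnification ≈ -0.47).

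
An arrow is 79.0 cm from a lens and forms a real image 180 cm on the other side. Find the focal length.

Real image ⇒ d_i = +180 cm.
1/f = 1/d_o + 1/d_i = 1/(79.0) + 1/(180) = 0.01821, so f = 54.9 cm.
Since f is positive, the lens is converging.

f = 54.9 cm (converging)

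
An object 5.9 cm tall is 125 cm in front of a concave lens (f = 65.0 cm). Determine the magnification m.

m = +0.342

For a concave lens, f = -65.0 cm.
1/d_i = 1/f − 1/d_o = 1/(-65.00) − 1/(125) = -0.02338, so d_i = -42.76 cm.
m = −d_i/d_o = −(-42.76)/(125) = +0.342.
The image is virtual, upright and reduced, on the same side as the object.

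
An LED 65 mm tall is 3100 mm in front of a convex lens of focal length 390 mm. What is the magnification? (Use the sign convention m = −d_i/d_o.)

1/d_i = 1/f − 1/d_o = 1/(390.0) − 1/(3100) = 0.002242, so d_i = 446.1 mm.
m = −d_i/d_o = −(446.1)/(3100) = -0.144.
The image is real, inverted and reduced, on the far side of the lens.

m = -0.144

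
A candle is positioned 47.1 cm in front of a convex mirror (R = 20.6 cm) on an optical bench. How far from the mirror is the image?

8.45 cm

f = R/2 = 20.6/2 = 10.30 cm; for a convex mirror, f = -10.30 cm.
Mirror equation: 1/v = 1/f − 1/u = 1/(-10.30) − 1/(47.1) = -0.09709 − 0.02123 = -0.1183, so v = -8.45 cm.
The image is virtual, upright and reduced, behind the mirror.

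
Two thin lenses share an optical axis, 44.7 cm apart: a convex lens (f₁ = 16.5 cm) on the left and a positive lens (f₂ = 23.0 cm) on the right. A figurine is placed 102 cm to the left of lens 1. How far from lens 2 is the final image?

285 cm

Lens 1: 1/d_i1 = 1/f₁ − 1/d_o1 = 1/(16.5) − 1/(102) = 0.05080, so d_i1 = 19.68 cm.
The intermediate image is 19.68 cm to the right of lens 1, which is 44.7 − (19.68) = 25.02 cm to the left of lens 2, so d_o2 = +25.02 cm.
Lens 2: 1/d_i2 = 1/f₂ − 1/d_o2 = 1/(23.0) − 1/(25.02) = 0.003510, so d_i2 = 285 cm.
The final image is real, 285 cm to the right of lens 2 (overall magnification ≈ 2.2).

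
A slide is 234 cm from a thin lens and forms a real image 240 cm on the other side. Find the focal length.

Real image ⇒ d_i = +240 cm.
1/f = 1/d_o + 1/d_i = 1/(234) + 1/(240) = 0.008440, so f = 118 cm.
Since f is positive, the thin lens is converging.

f = 118 cm (converging)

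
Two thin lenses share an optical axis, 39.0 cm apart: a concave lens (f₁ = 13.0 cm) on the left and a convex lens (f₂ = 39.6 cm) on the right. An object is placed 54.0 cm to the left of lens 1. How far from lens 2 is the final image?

198 cm

Lens 1 is diverging, so f₁ = −13.0 cm.
Lens 1: 1/d_i1 = 1/f₁ − 1/d_o1 = 1/(-13.0) − 1/(54.0) = -0.09544, so d_i1 = -10.48 cm.
The intermediate image is 10.48 cm to the left of lens 1 (virtual), which is 39.0 − (-10.48) = 49.48 cm to the left of lens 2, so d_o2 = +49.48 cm.
Lens 2: 1/d_i2 = 1/f₂ − 1/d_o2 = 1/(39.6) − 1/(49.48) = 0.005042, so d_i2 = 198 cm.
The final image is real, 198 cm to the right of lens 2 (overall magnification ≈ -0.78).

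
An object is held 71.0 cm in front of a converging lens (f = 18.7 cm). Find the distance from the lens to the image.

Lens equation: 1/v = 1/f − 1/u = 1/(18.70) − 1/(71.0) = 0.05348 − 0.01408 = 0.03939, so v = 25.4 cm.
The image is real, inverted and reduced, on the far side of the lens.

25.4 cm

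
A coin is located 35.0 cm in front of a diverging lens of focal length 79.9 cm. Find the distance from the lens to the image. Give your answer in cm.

24.3 cm

For a diverging lens, f = -79.9 cm.
Thin-lens equation: 1/s_i = 1/f − 1/s_o = 1/(-79.90) − 1/(35.0) = -0.01252 − 0.02857 = -0.04109, so s_i = -24.3 cm.
The image is virtual, upright and reduced, on the same side as the object.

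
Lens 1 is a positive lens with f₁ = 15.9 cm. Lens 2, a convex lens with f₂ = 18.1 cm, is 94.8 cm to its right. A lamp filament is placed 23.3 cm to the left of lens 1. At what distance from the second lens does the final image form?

30.4 cm

Lens 1: 1/d_i1 = 1/f₁ − 1/d_o1 = 1/(15.9) − 1/(23.3) = 0.01997, so d_i1 = 50.06 cm.
The intermediate image is 50.06 cm to the right of lens 1, which is 94.8 − (50.06) = 44.74 cm to the left of lens 2, so d_o2 = +44.74 cm.
Lens 2: 1/d_i2 = 1/f₂ − 1/d_o2 = 1/(18.1) − 1/(44.74) = 0.03290, so d_i2 = 30.4 cm.
The final image is real, 30.4 cm to the right of lens 2 (overall magnification ≈ 1.5).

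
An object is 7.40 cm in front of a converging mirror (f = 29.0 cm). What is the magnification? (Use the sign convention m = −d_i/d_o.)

1/d_i = 1/f − 1/d_o = 1/(29.00) − 1/(7.40) = -0.1007, so d_i = -9.935 cm.
m = −d_i/d_o = −(-9.935)/(7.40) = +1.34.
The image is virtual, upright and enlarged, behind the mirror.

m = +1.34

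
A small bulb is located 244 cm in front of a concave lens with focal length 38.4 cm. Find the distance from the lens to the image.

33.2 cm

For a concave lens, f = -38.4 cm.
Lens equation: 1/d_i = 1/f − 1/d_o = 1/(-38.40) − 1/(244) = -0.02604 − 0.004098 = -0.03014, so d_i = -33.2 cm.
The image is virtual, upright and reduced, on the same side as the object.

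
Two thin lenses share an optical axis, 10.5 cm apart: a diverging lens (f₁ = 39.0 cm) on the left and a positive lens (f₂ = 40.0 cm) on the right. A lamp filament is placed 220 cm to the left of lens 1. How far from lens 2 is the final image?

481 cm

Lens 1 is diverging, so f₁ = −39.0 cm.
Lens 1: 1/d_i1 = 1/f₁ − 1/d_o1 = 1/(-39.0) − 1/(220) = -0.03019, so d_i1 = -33.13 cm.
The intermediate image is 33.13 cm to the left of lens 1 (virtual), which is 10.5 − (-33.13) = 43.63 cm to the left of lens 2, so d_o2 = +43.63 cm.
Lens 2: 1/d_i2 = 1/f₂ − 1/d_o2 = 1/(40.0) − 1/(43.63) = 0.002080, so d_i2 = 481 cm.
The final image is real, 481 cm to the right of lens 2 (overall magnification ≈ -1.7).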